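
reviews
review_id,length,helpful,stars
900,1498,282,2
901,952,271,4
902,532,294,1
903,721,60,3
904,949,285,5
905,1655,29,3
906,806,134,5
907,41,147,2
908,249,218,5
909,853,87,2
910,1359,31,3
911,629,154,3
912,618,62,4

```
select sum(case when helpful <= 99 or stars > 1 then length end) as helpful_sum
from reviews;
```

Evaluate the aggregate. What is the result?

review_id=900: ✓ → 1498
review_id=901: ✓ → 952
review_id=902: ✗
review_id=903: ✓ → 721
review_id=904: ✓ → 949
review_id=905: ✓ → 1655
review_id=906: ✓ → 806
review_id=907: ✓ → 41
review_id=908: ✓ → 249
review_id=909: ✓ → 853
review_id=910: ✓ → 1359
review_id=911: ✓ → 629
review_id=912: ✓ → 618
helpful_sum = 1498 + 952 + 721 + 949 + 1655 + 806 + 41 + 249 + 853 + 1359 + 629 + 618 = 10330

10330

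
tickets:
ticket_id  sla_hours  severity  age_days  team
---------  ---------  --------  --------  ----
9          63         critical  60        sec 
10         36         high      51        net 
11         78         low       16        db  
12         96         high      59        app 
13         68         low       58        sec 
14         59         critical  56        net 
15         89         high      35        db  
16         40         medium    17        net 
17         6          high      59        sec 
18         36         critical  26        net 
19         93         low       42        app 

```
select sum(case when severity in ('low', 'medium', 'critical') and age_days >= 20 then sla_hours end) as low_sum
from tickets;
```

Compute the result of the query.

319

ticket_id=9: ✓ → 63
ticket_id=10: ✗
ticket_id=11: ✗
ticket_id=12: ✗
ticket_id=13: ✓ → 68
ticket_id=14: ✓ → 59
ticket_id=15: ✗
ticket_id=16: ✗
ticket_id=17: ✗
ticket_id=18: ✓ → 36
ticket_id=19: ✓ → 93
low_sum = 63 + 68 + 59 + 36 + 93 = 319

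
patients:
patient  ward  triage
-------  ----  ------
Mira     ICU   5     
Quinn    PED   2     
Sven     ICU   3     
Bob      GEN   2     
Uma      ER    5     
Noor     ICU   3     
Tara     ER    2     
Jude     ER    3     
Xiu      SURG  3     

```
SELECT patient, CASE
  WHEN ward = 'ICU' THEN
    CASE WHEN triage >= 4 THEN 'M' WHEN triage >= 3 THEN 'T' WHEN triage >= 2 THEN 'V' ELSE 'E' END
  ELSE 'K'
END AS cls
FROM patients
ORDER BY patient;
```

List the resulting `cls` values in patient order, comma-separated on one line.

K, K, M, T, K, T, K, K, K

patient=Bob: ward='GEN' → outer ELSE → K
patient=Jude: ward='ER' → outer ELSE → K
patient=Mira: ward='ICU' → inner[triage >= 4] → M
patient=Noor: ward='ICU' → inner[triage >= 3] → T
patient=Quinn: ward='PED' → outer ELSE → K
patient=Sven: ward='ICU' → inner[triage >= 3] → T
patient=Tara: ward='ER' → outer ELSE → K
patient=Uma: ward='ER' → outer ELSE → K
patient=Xiu: ward='SURG' → outer ELSE → K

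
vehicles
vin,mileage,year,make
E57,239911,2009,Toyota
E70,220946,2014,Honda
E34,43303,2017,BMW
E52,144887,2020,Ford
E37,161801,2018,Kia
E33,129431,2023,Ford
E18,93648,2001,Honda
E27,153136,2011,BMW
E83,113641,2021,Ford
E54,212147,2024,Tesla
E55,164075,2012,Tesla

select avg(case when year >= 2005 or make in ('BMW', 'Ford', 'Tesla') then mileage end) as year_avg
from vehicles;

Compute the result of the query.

158327.8

vin=E57: ✓ → 239911
vin=E70: ✓ → 220946
vin=E34: ✓ → 43303
vin=E52: ✓ → 144887
vin=E37: ✓ → 161801
vin=E33: ✓ → 129431
vin=E18: ✗
vin=E27: ✓ → 153136
vin=E83: ✓ → 113641
vin=E54: ✓ → 212147
vin=E55: ✓ → 164075
year_avg = (239911 + 220946 + 43303 + 144887 + 161801 + 129431 + 153136 + 113641 + 212147 + 164075) / 10 = 158327.8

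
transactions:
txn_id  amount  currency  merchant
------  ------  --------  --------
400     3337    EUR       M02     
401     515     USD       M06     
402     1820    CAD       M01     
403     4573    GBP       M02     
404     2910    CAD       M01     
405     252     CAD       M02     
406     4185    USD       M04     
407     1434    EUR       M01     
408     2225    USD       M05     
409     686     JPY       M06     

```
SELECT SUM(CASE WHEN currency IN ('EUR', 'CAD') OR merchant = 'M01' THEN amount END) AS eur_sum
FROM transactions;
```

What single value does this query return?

9753

txn_id=400: ✓ → 3337
txn_id=401: ✗
txn_id=402: ✓ → 1820
txn_id=403: ✗
txn_id=404: ✓ → 2910
txn_id=405: ✓ → 252
txn_id=406: ✗
txn_id=407: ✓ → 1434
txn_id=408: ✗
txn_id=409: ✗
eur_sum = 3337 + 1820 + 2910 + 252 + 1434 = 9753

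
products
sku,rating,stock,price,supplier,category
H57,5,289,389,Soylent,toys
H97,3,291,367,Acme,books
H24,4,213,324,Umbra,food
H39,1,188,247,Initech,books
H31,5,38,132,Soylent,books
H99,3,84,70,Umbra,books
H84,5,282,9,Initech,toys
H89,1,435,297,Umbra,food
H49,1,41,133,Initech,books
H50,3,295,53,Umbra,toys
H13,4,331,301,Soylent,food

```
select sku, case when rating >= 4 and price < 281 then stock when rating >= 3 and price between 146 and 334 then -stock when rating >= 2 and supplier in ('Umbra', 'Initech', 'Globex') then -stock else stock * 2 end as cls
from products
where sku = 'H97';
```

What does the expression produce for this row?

582

sku = H97: rating=3, stock=291, price=367, supplier=Acme, category=books.
rating >= 4 and price < 281 → false
rating >= 3 and price between 146 and 334 → false
rating >= 2 and supplier in ('Umbra', 'Initech', 'Globex') → false
No prior WHEN matched → ELSE → 582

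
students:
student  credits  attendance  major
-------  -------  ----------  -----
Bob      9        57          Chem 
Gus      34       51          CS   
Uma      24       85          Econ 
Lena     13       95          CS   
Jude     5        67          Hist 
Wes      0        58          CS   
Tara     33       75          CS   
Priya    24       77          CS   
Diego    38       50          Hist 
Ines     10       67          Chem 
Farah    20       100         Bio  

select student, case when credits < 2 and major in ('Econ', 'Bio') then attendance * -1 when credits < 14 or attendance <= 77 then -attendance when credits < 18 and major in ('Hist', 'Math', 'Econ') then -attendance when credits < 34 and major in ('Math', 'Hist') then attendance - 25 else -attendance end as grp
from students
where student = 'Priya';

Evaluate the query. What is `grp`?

-77

student = Priya: credits=24, attendance=77, major=CS.
credits < 2 and major in ('Econ', 'Bio') → false
credits < 14 or attendance <= 77 → true → -77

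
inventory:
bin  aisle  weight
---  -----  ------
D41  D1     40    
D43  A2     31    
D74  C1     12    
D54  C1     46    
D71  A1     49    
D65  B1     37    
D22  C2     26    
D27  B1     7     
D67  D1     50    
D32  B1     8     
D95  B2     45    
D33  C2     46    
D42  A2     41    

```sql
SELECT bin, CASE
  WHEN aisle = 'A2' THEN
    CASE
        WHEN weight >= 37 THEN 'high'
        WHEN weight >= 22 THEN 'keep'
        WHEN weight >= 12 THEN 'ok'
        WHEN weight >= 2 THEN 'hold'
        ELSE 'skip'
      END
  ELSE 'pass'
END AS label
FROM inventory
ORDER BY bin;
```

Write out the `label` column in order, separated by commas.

bin=D22: aisle='C2' → outer ELSE → pass
bin=D27: aisle='B1' → outer ELSE → pass
bin=D32: aisle='B1' → outer ELSE → pass
bin=D33: aisle='C2' → outer ELSE → pass
bin=D41: aisle='D1' → outer ELSE → pass
bin=D42: aisle='A2' → inner[weight >= 37] → high
bin=D43: aisle='A2' → inner[weight >= 22] → keep
bin=D54: aisle='C1' → outer ELSE → pass
bin=D65: aisle='B1' → outer ELSE → pass
bin=D67: aisle='D1' → outer ELSE → pass
bin=D71: aisle='A1' → outer ELSE → pass
bin=D74: aisle='C1' → outer ELSE → pass
bin=D95: aisle='B2' → outer ELSE → pass

pass, pass, pass, pass, pass, high, keep, pass, pass, pass, pass, pass, pass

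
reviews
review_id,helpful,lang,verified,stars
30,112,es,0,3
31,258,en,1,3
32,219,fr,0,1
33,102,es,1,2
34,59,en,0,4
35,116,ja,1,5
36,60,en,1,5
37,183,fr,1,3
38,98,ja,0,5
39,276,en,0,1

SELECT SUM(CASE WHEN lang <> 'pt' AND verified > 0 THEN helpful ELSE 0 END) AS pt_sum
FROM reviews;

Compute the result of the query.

719

review_id=30: ✗
review_id=31: ✓ → 258
review_id=32: ✗
review_id=33: ✓ → 102
review_id=34: ✗
review_id=35: ✓ → 116
review_id=36: ✓ → 60
review_id=37: ✓ → 183
review_id=38: ✗
review_id=39: ✗
pt_sum = 258 + 102 + 116 + 60 + 183 = 719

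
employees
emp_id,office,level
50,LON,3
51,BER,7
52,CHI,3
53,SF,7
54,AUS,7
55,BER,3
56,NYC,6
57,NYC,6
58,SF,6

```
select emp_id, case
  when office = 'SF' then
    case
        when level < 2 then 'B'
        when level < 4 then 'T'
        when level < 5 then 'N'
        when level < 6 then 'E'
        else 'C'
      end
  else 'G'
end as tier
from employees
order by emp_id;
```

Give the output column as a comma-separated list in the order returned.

emp_id=50: office='LON' → outer ELSE → G
emp_id=51: office='BER' → outer ELSE → G
emp_id=52: office='CHI' → outer ELSE → G
emp_id=53: office='SF' → inner[ELSE] → C
emp_id=54: office='AUS' → outer ELSE → G
emp_id=55: office='BER' → outer ELSE → G
emp_id=56: office='NYC' → outer ELSE → G
emp_id=57: office='NYC' → outer ELSE → G
emp_id=58: office='SF' → inner[ELSE] → C

G, G, G, C, G, G, G, G, C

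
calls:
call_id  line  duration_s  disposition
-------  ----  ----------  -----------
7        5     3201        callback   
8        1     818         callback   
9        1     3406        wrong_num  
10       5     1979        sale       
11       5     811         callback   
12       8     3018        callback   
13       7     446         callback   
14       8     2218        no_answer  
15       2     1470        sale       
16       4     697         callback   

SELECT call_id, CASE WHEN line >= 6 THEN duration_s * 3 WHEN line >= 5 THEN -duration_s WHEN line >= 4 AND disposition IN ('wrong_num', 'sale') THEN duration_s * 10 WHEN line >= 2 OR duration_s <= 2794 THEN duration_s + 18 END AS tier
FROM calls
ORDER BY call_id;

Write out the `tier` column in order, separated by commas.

-3201, 836, NULL, -1979, -811, 9054, 1338, 6654, 1488, 715

call_id=7: line >= 5 → -3201
call_id=8: line >= 2 OR duration_s <= 2794 → 836
call_id=9: (no match → NULL) → NULL
call_id=10: line >= 5 → -1979
call_id=11: line >= 5 → -811
call_id=12: line >= 6 → 9054
call_id=13: line >= 6 → 1338
call_id=14: line >= 6 → 6654
call_id=15: line >= 2 OR duration_s <= 2794 → 1488
call_id=16: line >= 2 OR duration_s <= 2794 → 715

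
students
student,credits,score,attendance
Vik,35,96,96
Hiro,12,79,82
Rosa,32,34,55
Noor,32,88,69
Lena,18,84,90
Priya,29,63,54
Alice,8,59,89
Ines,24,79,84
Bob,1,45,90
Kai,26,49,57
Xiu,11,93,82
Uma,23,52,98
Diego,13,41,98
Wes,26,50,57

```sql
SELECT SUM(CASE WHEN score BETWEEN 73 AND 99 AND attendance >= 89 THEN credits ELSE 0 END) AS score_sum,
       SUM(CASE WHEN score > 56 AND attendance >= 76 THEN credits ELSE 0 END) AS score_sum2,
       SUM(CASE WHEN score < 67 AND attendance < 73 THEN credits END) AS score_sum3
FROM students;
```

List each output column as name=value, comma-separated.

score_sum=53, score_sum2=108, score_sum3=113

[score_sum: score BETWEEN 73 AND 99 AND attendance >= 89]
student=Vik: ✓ → 35
student=Hiro: ✗
student=Rosa: ✗
student=Noor: ✗
student=Lena: ✓ → 18
student=Priya: ✗
student=Alice: ✗
student=Ines: ✗
student=Bob: ✗
student=Kai: ✗
student=Xiu: ✗
student=Uma: ✗
student=Diego: ✗
student=Wes: ✗
score_sum = 35 + 18 = 53
—
[score_sum2: score > 56 AND attendance >= 76]
student=Vik: ✓ → 35
student=Hiro: ✓ → 12
student=Rosa: ✗
student=Noor: ✗
student=Lena: ✓ → 18
student=Priya: ✗
student=Alice: ✓ → 8
student=Ines: ✓ → 24
student=Bob: ✗
student=Kai: ✗
student=Xiu: ✓ → 11
student=Uma: ✗
student=Diego: ✗
student=Wes: ✗
score_sum2 = 35 + 12 + 18 + 8 + 24 + 11 = 108
—
[score_sum3: score < 67 AND attendance < 73]
student=Vik: ✗
student=Hiro: ✗
student=Rosa: ✓ → 32
student=Noor: ✗
student=Lena: ✗
student=Priya: ✓ → 29
student=Alice: ✗
student=Ines: ✗
student=Bob: ✗
student=Kai: ✓ → 26
student=Xiu: ✗
student=Uma: ✗
student=Diego: ✗
student=Wes: ✓ → 26
score_sum3 = 32 + 29 + 26 + 26 = 113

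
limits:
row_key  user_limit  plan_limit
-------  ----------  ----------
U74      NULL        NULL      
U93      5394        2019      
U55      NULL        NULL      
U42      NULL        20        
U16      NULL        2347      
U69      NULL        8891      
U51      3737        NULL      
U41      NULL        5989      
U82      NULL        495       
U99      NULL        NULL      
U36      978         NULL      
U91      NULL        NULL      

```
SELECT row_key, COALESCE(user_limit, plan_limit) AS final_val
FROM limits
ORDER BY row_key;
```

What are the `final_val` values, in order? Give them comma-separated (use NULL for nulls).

2347, 978, 5989, 20, 3737, NULL, 8891, NULL, 495, NULL, 5394, NULL

row_key=U16: user_limit=NULL, plan_limit=2347 → 2347
row_key=U36: user_limit=978 → 978
row_key=U41: user_limit=NULL, plan_limit=5989 → 5989
row_key=U42: user_limit=NULL, plan_limit=20 → 20
row_key=U51: user_limit=3737 → 3737
row_key=U55: user_limit=NULL, plan_limit=NULL (all NULL) → NULL
row_key=U69: user_limit=NULL, plan_limit=8891 → 8891
row_key=U74: user_limit=NULL, plan_limit=NULL (all NULL) → NULL
row_key=U82: user_limit=NULL, plan_limit=495 → 495
row_key=U91: user_limit=NULL, plan_limit=NULL (all NULL) → NULL
row_key=U93: user_limit=5394 → 5394
row_key=U99: user_limit=NULL, plan_limit=NULL (all NULL) → NULL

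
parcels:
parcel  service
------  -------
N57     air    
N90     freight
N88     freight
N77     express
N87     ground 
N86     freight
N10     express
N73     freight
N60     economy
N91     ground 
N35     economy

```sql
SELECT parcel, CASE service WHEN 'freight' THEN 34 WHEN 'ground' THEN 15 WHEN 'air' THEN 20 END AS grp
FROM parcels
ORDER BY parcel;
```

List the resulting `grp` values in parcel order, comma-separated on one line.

NULL, NULL, 20, NULL, 34, NULL, 34, 15, 34, 34, 15

parcel=N10: (no match → NULL) → NULL
parcel=N35: (no match → NULL) → NULL
parcel=N57: service='air' → 20
parcel=N60: (no match → NULL) → NULL
parcel=N73: service='freight' → 34
parcel=N77: (no match → NULL) → NULL
parcel=N86: service='freight' → 34
parcel=N87: service='ground' → 15
parcel=N88: service='freight' → 34
parcel=N90: service='freight' → 34
parcel=N91: service='ground' → 15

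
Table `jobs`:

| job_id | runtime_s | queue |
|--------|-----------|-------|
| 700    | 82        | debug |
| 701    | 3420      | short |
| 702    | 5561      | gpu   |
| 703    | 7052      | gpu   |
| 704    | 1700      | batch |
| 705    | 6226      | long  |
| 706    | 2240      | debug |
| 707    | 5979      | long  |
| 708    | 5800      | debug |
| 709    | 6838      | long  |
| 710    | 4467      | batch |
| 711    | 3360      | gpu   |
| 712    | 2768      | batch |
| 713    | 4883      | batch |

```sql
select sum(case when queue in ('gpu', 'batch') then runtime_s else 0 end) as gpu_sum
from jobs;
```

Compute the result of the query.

29791

job_id=700: ✗
job_id=701: ✗
job_id=702: ✓ → 5561
job_id=703: ✓ → 7052
job_id=704: ✓ → 1700
job_id=705: ✗
job_id=706: ✗
job_id=707: ✗
job_id=708: ✗
job_id=709: ✗
job_id=710: ✓ → 4467
job_id=711: ✓ → 3360
job_id=712: ✓ → 2768
job_id=713: ✓ → 4883
gpu_sum = 5561 + 7052 + 1700 + 4467 + 3360 + 2768 + 4883 = 29791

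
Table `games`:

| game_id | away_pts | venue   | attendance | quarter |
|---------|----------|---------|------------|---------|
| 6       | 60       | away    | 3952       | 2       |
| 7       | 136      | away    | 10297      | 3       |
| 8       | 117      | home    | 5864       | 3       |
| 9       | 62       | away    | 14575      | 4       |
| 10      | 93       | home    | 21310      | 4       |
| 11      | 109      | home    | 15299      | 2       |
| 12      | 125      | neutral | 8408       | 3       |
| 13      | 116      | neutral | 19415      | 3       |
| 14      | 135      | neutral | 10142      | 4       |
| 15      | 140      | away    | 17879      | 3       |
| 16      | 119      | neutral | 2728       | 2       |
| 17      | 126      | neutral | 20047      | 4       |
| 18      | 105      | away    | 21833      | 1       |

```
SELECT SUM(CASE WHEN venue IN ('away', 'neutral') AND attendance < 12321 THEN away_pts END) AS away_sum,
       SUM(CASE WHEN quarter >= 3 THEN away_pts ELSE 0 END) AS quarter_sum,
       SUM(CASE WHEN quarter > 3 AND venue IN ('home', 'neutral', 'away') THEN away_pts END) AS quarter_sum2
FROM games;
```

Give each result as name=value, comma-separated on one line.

[away_sum: venue IN ('away', 'neutral') AND attendance < 12321]
game_id=6: ✓ → 60
game_id=7: ✓ → 136
game_id=8: ✗
game_id=9: ✗
game_id=10: ✗
game_id=11: ✗
game_id=12: ✓ → 125
game_id=13: ✗
game_id=14: ✓ → 135
game_id=15: ✗
game_id=16: ✓ → 119
game_id=17: ✗
game_id=18: ✗
away_sum = 60 + 136 + 125 + 135 + 119 = 575
—
[quarter_sum: quarter >= 3]
game_id=6: ✗
game_id=7: ✓ → 136
game_id=8: ✓ → 117
game_id=9: ✓ → 62
game_id=10: ✓ → 93
game_id=11: ✗
game_id=12: ✓ → 125
game_id=13: ✓ → 116
game_id=14: ✓ → 135
game_id=15: ✓ → 140
game_id=16: ✗
game_id=17: ✓ → 126
game_id=18: ✗
quarter_sum = 136 + 117 + 62 + 93 + 125 + 116 + 135 + 140 + 126 = 1050
—
[quarter_sum2: quarter > 3 AND venue IN ('home', 'neutral', 'away')]
game_id=6: ✗
game_id=7: ✗
game_id=8: ✗
game_id=9: ✓ → 62
game_id=10: ✓ → 93
game_id=11: ✗
game_id=12: ✗
game_id=13: ✗
game_id=14: ✓ → 135
game_id=15: ✗
game_id=16: ✗
game_id=17: ✓ → 126
game_id=18: ✗
quarter_sum2 = 62 + 93 + 135 + 126 = 416

away_sum=575, quarter_sum=1050, quarter_sum2=416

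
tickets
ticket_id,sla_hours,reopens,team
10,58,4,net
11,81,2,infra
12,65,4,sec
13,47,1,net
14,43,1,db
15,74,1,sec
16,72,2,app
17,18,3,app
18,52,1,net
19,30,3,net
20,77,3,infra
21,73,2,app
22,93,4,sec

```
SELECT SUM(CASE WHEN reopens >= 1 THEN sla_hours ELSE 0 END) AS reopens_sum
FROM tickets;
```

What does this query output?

ticket_id=10: ✓ → 58
ticket_id=11: ✓ → 81
ticket_id=12: ✓ → 65
ticket_id=13: ✓ → 47
ticket_id=14: ✓ → 43
ticket_id=15: ✓ → 74
ticket_id=16: ✓ → 72
ticket_id=17: ✓ → 18
ticket_id=18: ✓ → 52
ticket_id=19: ✓ → 30
ticket_id=20: ✓ → 77
ticket_id=21: ✓ → 73
ticket_id=22: ✓ → 93
reopens_sum = 58 + 81 + 65 + 47 + 43 + 74 + 72 + 18 + 52 + 30 + 77 + 73 + 93 = 783

783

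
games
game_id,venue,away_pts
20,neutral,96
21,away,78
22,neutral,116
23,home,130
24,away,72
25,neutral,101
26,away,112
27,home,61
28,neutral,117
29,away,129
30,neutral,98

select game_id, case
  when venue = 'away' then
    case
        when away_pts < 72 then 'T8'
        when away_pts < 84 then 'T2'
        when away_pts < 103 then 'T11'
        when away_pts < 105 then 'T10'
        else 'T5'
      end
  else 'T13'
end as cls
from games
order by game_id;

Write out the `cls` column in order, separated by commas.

game_id=20: venue='neutral' → outer ELSE → T13
game_id=21: venue='away' → inner[away_pts < 84] → T2
game_id=22: venue='neutral' → outer ELSE → T13
game_id=23: venue='home' → outer ELSE → T13
game_id=24: venue='away' → inner[away_pts < 84] → T2
game_id=25: venue='neutral' → outer ELSE → T13
game_id=26: venue='away' → inner[ELSE] → T5
game_id=27: venue='home' → outer ELSE → T13
game_id=28: venue='neutral' → outer ELSE → T13
game_id=29: venue='away' → inner[ELSE] → T5
game_id=30: venue='neutral' → outer ELSE → T13

T13, T2, T13, T13, T2, T13, T5, T13, T13, T5, T13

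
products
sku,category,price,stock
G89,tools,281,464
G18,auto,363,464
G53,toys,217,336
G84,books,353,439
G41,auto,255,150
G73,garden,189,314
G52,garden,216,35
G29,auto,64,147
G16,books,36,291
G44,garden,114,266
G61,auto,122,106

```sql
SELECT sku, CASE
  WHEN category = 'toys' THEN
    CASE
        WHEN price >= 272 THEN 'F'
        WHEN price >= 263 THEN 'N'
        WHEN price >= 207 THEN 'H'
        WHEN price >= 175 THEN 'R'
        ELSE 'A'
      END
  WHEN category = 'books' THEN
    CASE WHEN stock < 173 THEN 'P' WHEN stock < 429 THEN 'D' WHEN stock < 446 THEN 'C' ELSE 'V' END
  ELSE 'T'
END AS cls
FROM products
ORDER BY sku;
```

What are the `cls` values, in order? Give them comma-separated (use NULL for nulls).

D, T, T, T, T, T, H, T, T, C, T

sku=G16: category='books' → inner[stock < 429] → D
sku=G18: category='auto' → outer ELSE → T
sku=G29: category='auto' → outer ELSE → T
sku=G41: category='auto' → outer ELSE → T
sku=G44: category='garden' → outer ELSE → T
sku=G52: category='garden' → outer ELSE → T
sku=G53: category='toys' → inner[price >= 207] → H
sku=G61: category='auto' → outer ELSE → T
sku=G73: category='garden' → outer ELSE → T
sku=G84: category='books' → inner[stock < 446] → C
sku=G89: category='tools' → outer ELSE → T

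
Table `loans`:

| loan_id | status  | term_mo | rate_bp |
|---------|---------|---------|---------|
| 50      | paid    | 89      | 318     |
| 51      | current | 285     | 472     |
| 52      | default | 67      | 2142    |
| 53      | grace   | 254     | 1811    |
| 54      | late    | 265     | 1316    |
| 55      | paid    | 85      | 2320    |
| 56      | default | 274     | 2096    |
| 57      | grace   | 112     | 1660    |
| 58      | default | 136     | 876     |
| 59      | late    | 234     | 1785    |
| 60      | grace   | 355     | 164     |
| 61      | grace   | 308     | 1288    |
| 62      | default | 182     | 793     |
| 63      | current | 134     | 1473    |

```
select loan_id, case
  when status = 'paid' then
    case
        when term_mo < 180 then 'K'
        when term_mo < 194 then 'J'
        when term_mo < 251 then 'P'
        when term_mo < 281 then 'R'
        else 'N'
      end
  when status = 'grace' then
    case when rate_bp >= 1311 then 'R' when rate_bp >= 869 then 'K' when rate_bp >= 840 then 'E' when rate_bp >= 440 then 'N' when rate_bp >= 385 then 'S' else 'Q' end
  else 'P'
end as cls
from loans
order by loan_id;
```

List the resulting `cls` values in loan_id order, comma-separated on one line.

loan_id=50: status='paid' → inner[term_mo < 180] → K
loan_id=51: status='current' → outer ELSE → P
loan_id=52: status='default' → outer ELSE → P
loan_id=53: status='grace' → inner[rate_bp >= 1311] → R
loan_id=54: status='late' → outer ELSE → P
loan_id=55: status='paid' → inner[term_mo < 180] → K
loan_id=56: status='default' → outer ELSE → P
loan_id=57: status='grace' → inner[rate_bp >= 1311] → R
loan_id=58: status='default' → outer ELSE → P
loan_id=59: status='late' → outer ELSE → P
loan_id=60: status='grace' → inner[ELSE] → Q
loan_id=61: status='grace' → inner[rate_bp >= 869] → K
loan_id=62: status='default' → outer ELSE → P
loan_id=63: status='current' → outer ELSE → P

K, P, P, R, P, K, P, R, P, P, Q, K, P, P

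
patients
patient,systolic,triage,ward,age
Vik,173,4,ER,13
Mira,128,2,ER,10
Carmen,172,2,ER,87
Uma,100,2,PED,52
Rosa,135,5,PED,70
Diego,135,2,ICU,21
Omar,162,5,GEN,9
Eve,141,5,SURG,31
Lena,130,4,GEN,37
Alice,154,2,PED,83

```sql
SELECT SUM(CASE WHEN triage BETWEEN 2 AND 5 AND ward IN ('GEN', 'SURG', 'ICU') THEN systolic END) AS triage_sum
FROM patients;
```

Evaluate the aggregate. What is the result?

patient=Vik: ✗
patient=Mira: ✗
patient=Carmen: ✗
patient=Uma: ✗
patient=Rosa: ✗
patient=Diego: ✓ → 135
patient=Omar: ✓ → 162
patient=Eve: ✓ → 141
patient=Lena: ✓ → 130
patient=Alice: ✗
triage_sum = 135 + 162 + 141 + 130 = 568

568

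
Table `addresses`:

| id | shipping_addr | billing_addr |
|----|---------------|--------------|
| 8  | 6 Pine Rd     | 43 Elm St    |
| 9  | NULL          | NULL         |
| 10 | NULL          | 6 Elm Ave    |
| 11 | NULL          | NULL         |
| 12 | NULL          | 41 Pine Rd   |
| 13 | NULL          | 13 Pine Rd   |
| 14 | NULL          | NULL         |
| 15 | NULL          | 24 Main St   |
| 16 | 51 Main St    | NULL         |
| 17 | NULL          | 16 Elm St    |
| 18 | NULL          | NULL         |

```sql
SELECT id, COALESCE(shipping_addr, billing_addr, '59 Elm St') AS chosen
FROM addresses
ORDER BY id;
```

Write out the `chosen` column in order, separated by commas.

6 Pine Rd, 59 Elm St, 6 Elm Ave, 59 Elm St, 41 Pine Rd, 13 Pine Rd, 59 Elm St, 24 Main St, 51 Main St, 16 Elm St, 59 Elm St

id=8: shipping_addr=6 Pine Rd → 6 Pine Rd
id=9: shipping_addr=NULL, billing_addr=NULL, → literal 59 Elm St → 59 Elm St
id=10: shipping_addr=NULL, billing_addr=6 Elm Ave → 6 Elm Ave
id=11: shipping_addr=NULL, billing_addr=NULL, → literal 59 Elm St → 59 Elm St
id=12: shipping_addr=NULL, billing_addr=41 Pine Rd → 41 Pine Rd
id=13: shipping_addr=NULL, billing_addr=13 Pine Rd → 13 Pine Rd
id=14: shipping_addr=NULL, billing_addr=NULL, → literal 59 Elm St → 59 Elm St
id=15: shipping_addr=NULL, billing_addr=24 Main St → 24 Main St
id=16: shipping_addr=51 Main St → 51 Main St
id=17: shipping_addr=NULL, billing_addr=16 Elm St → 16 Elm St
id=18: shipping_addr=NULL, billing_addr=NULL, → literal 59 Elm St → 59 Elm St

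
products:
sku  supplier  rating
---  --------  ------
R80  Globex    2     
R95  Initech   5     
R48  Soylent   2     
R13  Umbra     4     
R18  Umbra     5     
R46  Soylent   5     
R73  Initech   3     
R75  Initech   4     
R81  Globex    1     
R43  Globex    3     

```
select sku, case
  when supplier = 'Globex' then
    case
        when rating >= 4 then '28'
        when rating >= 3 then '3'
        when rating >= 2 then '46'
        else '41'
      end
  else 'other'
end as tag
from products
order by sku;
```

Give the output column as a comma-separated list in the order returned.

sku=R13: supplier='Umbra' → outer ELSE → other
sku=R18: supplier='Umbra' → outer ELSE → other
sku=R43: supplier='Globex' → inner[rating >= 3] → 3
sku=R46: supplier='Soylent' → outer ELSE → other
sku=R48: supplier='Soylent' → outer ELSE → other
sku=R73: supplier='Initech' → outer ELSE → other
sku=R75: supplier='Initech' → outer ELSE → other
sku=R80: supplier='Globex' → inner[rating >= 2] → 46
sku=R81: supplier='Globex' → inner[ELSE] → 41
sku=R95: supplier='Initech' → outer ELSE → other

other, other, 3, other, other, other, other, 46, 41, other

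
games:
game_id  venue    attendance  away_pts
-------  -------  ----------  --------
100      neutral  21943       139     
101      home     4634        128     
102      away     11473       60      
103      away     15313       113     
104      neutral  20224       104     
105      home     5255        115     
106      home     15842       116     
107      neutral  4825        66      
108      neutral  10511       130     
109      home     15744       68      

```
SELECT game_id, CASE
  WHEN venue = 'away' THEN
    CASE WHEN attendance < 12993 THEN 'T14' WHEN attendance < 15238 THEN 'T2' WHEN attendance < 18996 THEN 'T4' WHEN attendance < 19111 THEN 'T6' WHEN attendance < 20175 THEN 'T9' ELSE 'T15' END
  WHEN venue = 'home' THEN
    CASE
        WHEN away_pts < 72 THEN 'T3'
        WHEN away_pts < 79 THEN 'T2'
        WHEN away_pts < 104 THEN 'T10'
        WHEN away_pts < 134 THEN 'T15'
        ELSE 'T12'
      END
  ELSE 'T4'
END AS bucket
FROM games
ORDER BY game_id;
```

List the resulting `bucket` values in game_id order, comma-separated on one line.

T4, T15, T14, T4, T4, T15, T15, T4, T4, T3

game_id=100: venue='neutral' → outer ELSE → T4
game_id=101: venue='home' → inner[away_pts < 134] → T15
game_id=102: venue='away' → inner[attendance < 12993] → T14
game_id=103: venue='away' → inner[attendance < 18996] → T4
game_id=104: venue='neutral' → outer ELSE → T4
game_id=105: venue='home' → inner[away_pts < 134] → T15
game_id=106: venue='home' → inner[away_pts < 134] → T15
game_id=107: venue='neutral' → outer ELSE → T4
game_id=108: venue='neutral' → outer ELSE → T4
game_id=109: venue='home' → inner[away_pts < 72] → T3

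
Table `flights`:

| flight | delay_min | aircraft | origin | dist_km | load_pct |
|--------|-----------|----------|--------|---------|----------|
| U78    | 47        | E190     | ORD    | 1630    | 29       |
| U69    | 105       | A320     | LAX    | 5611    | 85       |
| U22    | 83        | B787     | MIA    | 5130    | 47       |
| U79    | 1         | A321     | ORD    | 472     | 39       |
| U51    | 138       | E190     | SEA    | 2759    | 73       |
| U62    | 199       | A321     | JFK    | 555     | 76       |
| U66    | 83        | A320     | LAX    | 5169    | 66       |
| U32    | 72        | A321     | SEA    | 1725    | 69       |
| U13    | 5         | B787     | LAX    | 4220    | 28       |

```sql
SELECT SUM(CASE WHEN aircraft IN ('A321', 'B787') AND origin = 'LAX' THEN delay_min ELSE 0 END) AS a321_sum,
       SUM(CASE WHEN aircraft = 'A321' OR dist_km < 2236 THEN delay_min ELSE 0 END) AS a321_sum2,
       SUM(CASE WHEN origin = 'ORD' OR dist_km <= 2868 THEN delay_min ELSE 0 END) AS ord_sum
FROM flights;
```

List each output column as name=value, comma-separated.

[a321_sum: aircraft IN ('A321', 'B787') AND origin = 'LAX']
flight=U78: ✗
flight=U69: ✗
flight=U22: ✗
flight=U79: ✗
flight=U51: ✗
flight=U62: ✗
flight=U66: ✗
flight=U32: ✗
flight=U13: ✓ → 5
a321_sum = 5
—
[a321_sum2: aircraft = 'A321' OR dist_km < 2236]
flight=U78: ✓ → 47
flight=U69: ✗
flight=U22: ✗
flight=U79: ✓ → 1
flight=U51: ✗
flight=U62: ✓ → 199
flight=U66: ✗
flight=U32: ✓ → 72
flight=U13: ✗
a321_sum2 = 47 + 1 + 199 + 72 = 319
—
[ord_sum: origin = 'ORD' OR dist_km <= 2868]
flight=U78: ✓ → 47
flight=U69: ✗
flight=U22: ✗
flight=U79: ✓ → 1
flight=U51: ✓ → 138
flight=U62: ✓ → 199
flight=U66: ✗
flight=U32: ✓ → 72
flight=U13: ✗
ord_sum = 47 + 1 + 138 + 199 + 72 = 457

a321_sum=5, a321_sum2=319, ord_sum=457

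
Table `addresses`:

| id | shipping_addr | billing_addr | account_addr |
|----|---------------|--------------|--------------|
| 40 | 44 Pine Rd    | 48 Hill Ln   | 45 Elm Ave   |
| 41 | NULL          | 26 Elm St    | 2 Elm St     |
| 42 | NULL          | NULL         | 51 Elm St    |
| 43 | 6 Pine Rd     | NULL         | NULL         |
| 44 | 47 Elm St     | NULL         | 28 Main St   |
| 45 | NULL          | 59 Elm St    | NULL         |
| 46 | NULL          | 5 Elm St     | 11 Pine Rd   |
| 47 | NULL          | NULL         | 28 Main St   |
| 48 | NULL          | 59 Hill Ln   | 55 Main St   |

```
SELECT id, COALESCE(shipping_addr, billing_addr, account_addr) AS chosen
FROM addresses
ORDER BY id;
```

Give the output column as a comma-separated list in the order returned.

44 Pine Rd, 26 Elm St, 51 Elm St, 6 Pine Rd, 47 Elm St, 59 Elm St, 5 Elm St, 28 Main St, 59 Hill Ln

id=40: shipping_addr=44 Pine Rd → 44 Pine Rd
id=41: shipping_addr=NULL, billing_addr=26 Elm St → 26 Elm St
id=42: shipping_addr=NULL, billing_addr=NULL, account_addr=51 Elm St → 51 Elm St
id=43: shipping_addr=6 Pine Rd → 6 Pine Rd
id=44: shipping_addr=47 Elm St → 47 Elm St
id=45: shipping_addr=NULL, billing_addr=59 Elm St → 59 Elm St
id=46: shipping_addr=NULL, billing_addr=5 Elm St → 5 Elm St
id=47: shipping_addr=NULL, billing_addr=NULL, account_addr=28 Main St → 28 Main St
id=48: shipping_addr=NULL, billing_addr=59 Hill Ln → 59 Hill Ln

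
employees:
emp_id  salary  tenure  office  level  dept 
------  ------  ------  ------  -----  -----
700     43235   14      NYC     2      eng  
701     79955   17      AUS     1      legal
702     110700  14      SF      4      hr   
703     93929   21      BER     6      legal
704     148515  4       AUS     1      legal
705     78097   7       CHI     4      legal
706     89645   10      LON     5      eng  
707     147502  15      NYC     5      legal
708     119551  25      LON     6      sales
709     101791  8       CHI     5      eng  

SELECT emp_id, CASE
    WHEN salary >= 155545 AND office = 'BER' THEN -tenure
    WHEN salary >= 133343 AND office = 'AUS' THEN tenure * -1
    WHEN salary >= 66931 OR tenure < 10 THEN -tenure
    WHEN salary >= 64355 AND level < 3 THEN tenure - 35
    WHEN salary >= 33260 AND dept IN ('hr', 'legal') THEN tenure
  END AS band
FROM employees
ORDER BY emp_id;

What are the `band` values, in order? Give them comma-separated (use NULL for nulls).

NULL, -17, -14, -21, -4, -7, -10, -15, -25, -8

emp_id=700: (no match → NULL) → NULL
emp_id=701: salary >= 66931 OR tenure < 10 → -17
emp_id=702: salary >= 66931 OR tenure < 10 → -14
emp_id=703: salary >= 66931 OR tenure < 10 → -21
emp_id=704: salary >= 133343 AND office = 'AUS' → -4
emp_id=705: salary >= 66931 OR tenure < 10 → -7
emp_id=706: salary >= 66931 OR tenure < 10 → -10
emp_id=707: salary >= 66931 OR tenure < 10 → -15
emp_id=708: salary >= 66931 OR tenure < 10 → -25
emp_id=709: salary >= 66931 OR tenure < 10 → -8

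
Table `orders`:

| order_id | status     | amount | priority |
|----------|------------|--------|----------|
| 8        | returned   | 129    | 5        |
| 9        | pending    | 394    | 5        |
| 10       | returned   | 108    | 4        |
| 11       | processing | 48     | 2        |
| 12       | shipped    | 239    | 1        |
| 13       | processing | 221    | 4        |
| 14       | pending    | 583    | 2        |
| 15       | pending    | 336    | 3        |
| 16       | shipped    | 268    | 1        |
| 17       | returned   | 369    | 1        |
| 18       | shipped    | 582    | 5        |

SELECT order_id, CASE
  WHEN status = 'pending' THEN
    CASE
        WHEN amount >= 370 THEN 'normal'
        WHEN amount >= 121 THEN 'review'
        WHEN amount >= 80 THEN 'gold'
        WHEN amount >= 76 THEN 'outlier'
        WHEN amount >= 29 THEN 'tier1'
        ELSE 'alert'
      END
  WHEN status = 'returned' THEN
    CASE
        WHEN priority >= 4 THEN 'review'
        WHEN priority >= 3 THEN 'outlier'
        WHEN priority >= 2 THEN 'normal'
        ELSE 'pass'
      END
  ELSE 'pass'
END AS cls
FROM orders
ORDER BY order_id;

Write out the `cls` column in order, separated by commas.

review, normal, review, pass, pass, pass, normal, review, pass, pass, pass

order_id=8: status='returned' → inner[priority >= 4] → review
order_id=9: status='pending' → inner[amount >= 370] → normal
order_id=10: status='returned' → inner[priority >= 4] → review
order_id=11: status='processing' → outer ELSE → pass
order_id=12: status='shipped' → outer ELSE → pass
order_id=13: status='processing' → outer ELSE → pass
order_id=14: status='pending' → inner[amount >= 370] → normal
order_id=15: status='pending' → inner[amount >= 121] → review
order_id=16: status='shipped' → outer ELSE → pass
order_id=17: status='returned' → inner[ELSE] → pass
order_id=18: status='shipped' → outer ELSE → pass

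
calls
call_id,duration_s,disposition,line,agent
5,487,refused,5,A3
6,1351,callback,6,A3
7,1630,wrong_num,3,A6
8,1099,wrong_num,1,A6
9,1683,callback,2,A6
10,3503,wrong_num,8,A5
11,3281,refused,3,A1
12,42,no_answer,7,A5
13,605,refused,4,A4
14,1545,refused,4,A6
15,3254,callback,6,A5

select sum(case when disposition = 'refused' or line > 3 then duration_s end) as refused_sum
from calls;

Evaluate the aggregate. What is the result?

call_id=5: ✓ → 487
call_id=6: ✓ → 1351
call_id=7: ✗
call_id=8: ✗
call_id=9: ✗
call_id=10: ✓ → 3503
call_id=11: ✓ → 3281
call_id=12: ✓ → 42
call_id=13: ✓ → 605
call_id=14: ✓ → 1545
call_id=15: ✓ → 3254
refused_sum = 487 + 1351 + 3503 + 3281 + 42 + 605 + 1545 + 3254 = 14068

14068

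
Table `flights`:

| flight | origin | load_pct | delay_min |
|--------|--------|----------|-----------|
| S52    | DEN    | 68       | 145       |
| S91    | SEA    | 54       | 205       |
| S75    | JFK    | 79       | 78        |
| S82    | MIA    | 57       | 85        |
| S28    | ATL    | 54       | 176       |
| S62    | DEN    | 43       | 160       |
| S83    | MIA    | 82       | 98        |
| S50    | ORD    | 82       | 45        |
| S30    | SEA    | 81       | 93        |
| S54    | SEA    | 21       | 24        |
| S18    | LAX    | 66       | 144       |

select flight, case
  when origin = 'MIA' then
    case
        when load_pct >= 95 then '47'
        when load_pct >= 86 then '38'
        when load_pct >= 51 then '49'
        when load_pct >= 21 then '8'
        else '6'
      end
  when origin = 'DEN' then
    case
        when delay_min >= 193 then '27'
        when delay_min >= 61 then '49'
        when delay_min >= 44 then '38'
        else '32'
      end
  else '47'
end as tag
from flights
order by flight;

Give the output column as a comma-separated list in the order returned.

47, 47, 47, 47, 49, 47, 49, 47, 49, 49, 47

flight=S18: origin='LAX' → outer ELSE → 47
flight=S28: origin='ATL' → outer ELSE → 47
flight=S30: origin='SEA' → outer ELSE → 47
flight=S50: origin='ORD' → outer ELSE → 47
flight=S52: origin='DEN' → inner[delay_min >= 61] → 49
flight=S54: origin='SEA' → outer ELSE → 47
flight=S62: origin='DEN' → inner[delay_min >= 61] → 49
flight=S75: origin='JFK' → outer ELSE → 47
flight=S82: origin='MIA' → inner[load_pct >= 51] → 49
flight=S83: origin='MIA' → inner[load_pct >= 51] → 49
flight=S91: origin='SEA' → outer ELSE → 47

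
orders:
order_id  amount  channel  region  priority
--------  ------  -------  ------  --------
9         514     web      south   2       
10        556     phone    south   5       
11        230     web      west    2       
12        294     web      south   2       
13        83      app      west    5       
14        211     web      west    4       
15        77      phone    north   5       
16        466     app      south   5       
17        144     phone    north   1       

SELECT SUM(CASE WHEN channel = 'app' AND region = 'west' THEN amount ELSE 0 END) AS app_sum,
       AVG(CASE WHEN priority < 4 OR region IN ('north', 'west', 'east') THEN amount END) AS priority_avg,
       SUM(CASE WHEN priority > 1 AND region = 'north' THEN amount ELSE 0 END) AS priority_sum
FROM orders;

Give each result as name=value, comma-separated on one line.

[app_sum: channel = 'app' AND region = 'west']
order_id=9: ✗
order_id=10: ✗
order_id=11: ✗
order_id=12: ✗
order_id=13: ✓ → 83
order_id=14: ✗
order_id=15: ✗
order_id=16: ✗
order_id=17: ✗
app_sum = 83
—
[priority_avg: priority < 4 OR region IN ('north', 'west', 'east')]
order_id=9: ✓ → 514
order_id=10: ✗
order_id=11: ✓ → 230
order_id=12: ✓ → 294
order_id=13: ✓ → 83
order_id=14: ✓ → 211
order_id=15: ✓ → 77
order_id=16: ✗
order_id=17: ✓ → 144
priority_avg = (514 + 230 + 294 + 83 + 211 + 77 + 144) / 7 = 221.8571428571
—
[priority_sum: priority > 1 AND region = 'north']
order_id=9: ✗
order_id=10: ✗
order_id=11: ✗
order_id=12: ✗
order_id=13: ✗
order_id=14: ✗
order_id=15: ✓ → 77
order_id=16: ✗
order_id=17: ✗
priority_sum = 77

app_sum=83, priority_avg=221.8571428571, priority_sum=77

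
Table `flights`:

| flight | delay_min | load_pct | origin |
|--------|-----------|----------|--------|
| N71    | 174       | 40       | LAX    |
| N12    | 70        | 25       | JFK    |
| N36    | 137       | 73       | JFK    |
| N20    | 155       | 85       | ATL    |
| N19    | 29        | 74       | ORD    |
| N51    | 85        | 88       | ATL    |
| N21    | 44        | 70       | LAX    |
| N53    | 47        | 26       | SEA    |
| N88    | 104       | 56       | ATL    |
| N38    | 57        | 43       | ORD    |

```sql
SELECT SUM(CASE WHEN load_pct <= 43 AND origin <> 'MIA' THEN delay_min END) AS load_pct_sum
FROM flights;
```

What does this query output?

348

flight=N71: ✓ → 174
flight=N12: ✓ → 70
flight=N36: ✗
flight=N20: ✗
flight=N19: ✗
flight=N51: ✗
flight=N21: ✗
flight=N53: ✓ → 47
flight=N88: ✗
flight=N38: ✓ → 57
load_pct_sum = 174 + 70 + 47 + 57 = 348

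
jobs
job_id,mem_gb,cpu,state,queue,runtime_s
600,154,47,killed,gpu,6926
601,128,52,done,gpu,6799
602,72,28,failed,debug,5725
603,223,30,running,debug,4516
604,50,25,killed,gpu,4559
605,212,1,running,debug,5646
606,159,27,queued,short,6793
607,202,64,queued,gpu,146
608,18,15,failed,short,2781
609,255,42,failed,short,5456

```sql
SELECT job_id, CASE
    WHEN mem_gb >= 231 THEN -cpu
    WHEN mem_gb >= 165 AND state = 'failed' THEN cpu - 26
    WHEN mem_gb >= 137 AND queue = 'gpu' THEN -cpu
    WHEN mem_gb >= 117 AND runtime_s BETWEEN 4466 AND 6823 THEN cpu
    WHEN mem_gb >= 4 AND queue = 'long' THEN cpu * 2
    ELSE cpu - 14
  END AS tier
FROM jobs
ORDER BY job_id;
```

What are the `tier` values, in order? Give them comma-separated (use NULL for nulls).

-47, 52, 14, 30, 11, 1, 27, -64, 1, -42

job_id=600: mem_gb >= 137 AND queue = 'gpu' → -47
job_id=601: mem_gb >= 117 AND runtime_s BETWEEN 4466 AND 6823 → 52
job_id=602: ELSE → 14
job_id=603: mem_gb >= 117 AND runtime_s BETWEEN 4466 AND 6823 → 30
job_id=604: ELSE → 11
job_id=605: mem_gb >= 117 AND runtime_s BETWEEN 4466 AND 6823 → 1
job_id=606: mem_gb >= 117 AND runtime_s BETWEEN 4466 AND 6823 → 27
job_id=607: mem_gb >= 137 AND queue = 'gpu' → -64
job_id=608: ELSE → 1
job_id=609: mem_gb >= 231 → -42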